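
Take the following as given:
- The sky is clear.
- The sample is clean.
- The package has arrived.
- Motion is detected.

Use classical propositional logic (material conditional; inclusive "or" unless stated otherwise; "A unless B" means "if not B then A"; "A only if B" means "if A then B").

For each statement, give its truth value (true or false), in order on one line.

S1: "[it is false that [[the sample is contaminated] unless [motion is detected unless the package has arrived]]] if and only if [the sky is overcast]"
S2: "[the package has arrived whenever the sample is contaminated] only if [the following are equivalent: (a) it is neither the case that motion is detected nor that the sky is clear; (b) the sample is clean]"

Let K = "the sample is contaminated" (F), G = "motion is detected" (T), U = "the package has arrived" (T), R = "the sky is overcast" (F).

S1: This is ~(K | (G | U)) <-> R.

G | U = T | T = T
K | (G | U) = F | T = T
~(K | (G | U)) = ~T = F
~(K | (G | U)) <-> R = F <-> F = T
Hence S1 is true.

S2: Formalization: (K -> U) -> ((G nor ~R) <-> ~K)

K -> U = F -> T = T
~R = ~F = T
G nor ~R = T nor T = F
~K = ~F = T
(G nor ~R) <-> ~K = F <-> T = F
(K -> U) -> ((G nor ~R) <-> ~K) = T -> F = F
Hence S2 is false.

S1 True / S2 False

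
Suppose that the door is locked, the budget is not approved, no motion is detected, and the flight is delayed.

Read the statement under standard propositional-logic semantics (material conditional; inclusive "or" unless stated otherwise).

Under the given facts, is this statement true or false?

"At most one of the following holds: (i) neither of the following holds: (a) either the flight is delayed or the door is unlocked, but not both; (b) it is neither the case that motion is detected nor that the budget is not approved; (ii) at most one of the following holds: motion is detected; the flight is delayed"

true

Let S = "the flight is delayed" (True), P = "the door is locked" (True), R = "motion is detected" (False), Q = "the budget is approved" (False).
Parsed as ((S xor not P) nor (R nor not Q)) nand (R nand S)

not P = not True = False
S xor not P = True xor False = True
not Q = not False = True
R nor not Q = False nor True = False
(S xor not P) nor (R nor not Q) = True nor False = False
R nand S = False nand True = True
((S xor not P) nor (R nor not Q)) nand (R nand S) = False nand True = True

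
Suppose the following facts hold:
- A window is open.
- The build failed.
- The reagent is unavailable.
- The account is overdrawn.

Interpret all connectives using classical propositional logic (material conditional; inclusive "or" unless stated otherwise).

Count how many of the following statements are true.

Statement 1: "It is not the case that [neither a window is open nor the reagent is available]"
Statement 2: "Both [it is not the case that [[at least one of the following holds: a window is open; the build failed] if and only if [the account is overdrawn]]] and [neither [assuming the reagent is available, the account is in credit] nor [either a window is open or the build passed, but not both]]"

Let P = "a window is open" (T), R = "the reagent is available" (F), Q = "the build passed" (F), S = "the account is overdrawn" (T).

Statement 1: Parsed as ¬(P ↓ R)

P ↓ R = T ↓ F = F
¬(P ↓ R) = ¬F = T
So Statement 1 is true.

Statement 2: Parsed as ¬((P ∨ ¬Q) ↔ S) ∧ ((R → ¬S) ↓ (P ⊕ Q))

¬Q = ¬F = T
P ∨ ¬Q = T ∨ T = T
(P ∨ ¬Q) ↔ S = T ↔ T = T
¬((P ∨ ¬Q) ↔ S) = ¬T = F
¬S = ¬T = F
R → ¬S = F → F = T
P ⊕ Q = T ⊕ F = T
(R → ¬S) ↓ (P ⊕ Q) = T ↓ T = F
¬((P ∨ ¬Q) ↔ S) ∧ ((R → ¬S) ↓ (P ⊕ Q)) = F ∧ F = F
So Statement 2 is false.

Count: 1.

1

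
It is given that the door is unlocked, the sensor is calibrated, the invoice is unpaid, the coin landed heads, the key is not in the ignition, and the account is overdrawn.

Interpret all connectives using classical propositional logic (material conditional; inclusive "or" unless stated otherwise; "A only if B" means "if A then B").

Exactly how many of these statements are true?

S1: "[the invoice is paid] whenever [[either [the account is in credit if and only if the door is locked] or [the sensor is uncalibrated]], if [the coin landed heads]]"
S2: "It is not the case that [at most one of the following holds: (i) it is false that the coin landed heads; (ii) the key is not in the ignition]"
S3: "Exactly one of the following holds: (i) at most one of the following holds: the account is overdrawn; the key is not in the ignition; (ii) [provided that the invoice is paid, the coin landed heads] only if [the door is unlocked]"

Let S = "the coin landed heads" (T), V = "the account is overdrawn" (T), P = "the door is locked" (F), Q = "the sensor is calibrated" (T), R = "the invoice is paid" (F), U = "the key is in the ignition" (F).

S1: This is (S → ((¬V ↔ P) ∨ ¬Q)) → R.

¬V = ¬T = F
¬V ↔ P = F ↔ F = T
¬Q = ¬T = F
(¬V ↔ P) ∨ ¬Q = T ∨ F = T
S → ((¬V ↔ P) ∨ ¬Q) = T → T = T
(S → ((¬V ↔ P) ∨ ¬Q)) → R = T → F = F
So S1 is false.

S2: This is ¬(¬S ↑ ¬U).

¬S = ¬T = F
¬U = ¬F = T
¬S ↑ ¬U = F ↑ T = T
¬(¬S ↑ ¬U) = ¬T = F
Hence S2 is false.

S3: This is (V ↑ ¬U) ⊕ ((R → S) → ¬P).

¬U = ¬F = T
V ↑ ¬U = T ↑ T = F
R → S = F → T = T
¬P = ¬F = T
(R → S) → ¬P = T → T = T
(V ↑ ¬U) ⊕ ((R → S) → ¬P) = F ⊕ T = T
Thus S3 is true.

Count: 1.

1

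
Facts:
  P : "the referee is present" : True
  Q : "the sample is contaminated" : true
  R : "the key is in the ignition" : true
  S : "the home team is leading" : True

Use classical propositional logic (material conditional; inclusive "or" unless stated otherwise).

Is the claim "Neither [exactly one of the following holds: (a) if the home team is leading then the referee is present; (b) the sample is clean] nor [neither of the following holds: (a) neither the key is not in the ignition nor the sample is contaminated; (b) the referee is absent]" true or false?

False

Values: S=T, P=T, Q=T, R=T.
Parsed as ((S → P) ⊕ ¬Q) ↓ ((¬R ↓ Q) ↓ ¬P)

S → P = T → T = T
¬Q = ¬T = F
(S → P) ⊕ ¬Q = T ⊕ F = T
¬R = ¬T = F
¬R ↓ Q = F ↓ T = F
¬P = ¬T = F
(¬R ↓ Q) ↓ ¬P = F ↓ F = T
((S → P) ⊕ ¬Q) ↓ ((¬R ↓ Q) ↓ ¬P) = T ↓ T = F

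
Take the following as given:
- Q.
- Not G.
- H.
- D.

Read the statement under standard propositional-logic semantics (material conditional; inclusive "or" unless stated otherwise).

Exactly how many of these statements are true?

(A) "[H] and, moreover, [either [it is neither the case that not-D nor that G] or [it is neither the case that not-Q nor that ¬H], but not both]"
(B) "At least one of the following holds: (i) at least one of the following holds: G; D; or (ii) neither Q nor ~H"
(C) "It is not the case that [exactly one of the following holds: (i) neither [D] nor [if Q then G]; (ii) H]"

1

(A): Parsed as H ∧ ((¬D ↓ G) ⊕ (¬Q ↓ ¬H))

¬D = ¬T = F
¬D ↓ G = F ↓ F = T
¬Q = ¬T = F
¬H = ¬T = F
¬Q ↓ ¬H = F ↓ F = T
(¬D ↓ G) ⊕ (¬Q ↓ ¬H) = T ⊕ T = F
H ∧ ((¬D ↓ G) ⊕ (¬Q ↓ ¬H)) = T ∧ F = F
So (A) is false.

(B): Formalization: (G ∨ D) ∨ (Q ↓ ¬H)

G ∨ D = F ∨ T = T
¬H = ¬T = F
Q ↓ ¬H = T ↓ F = F
(G ∨ D) ∨ (Q ↓ ¬H) = T ∨ F = T
So (B) is true.

(C): In symbols: ¬((D ↓ (Q → G)) ⊕ H)

Q → G = T → F = F
D ↓ (Q → G) = T ↓ F = F
(D ↓ (Q → G)) ⊕ H = F ⊕ T = T
¬((D ↓ (Q → G)) ⊕ H) = ¬T = F
So (C) is false.

True statements: 1.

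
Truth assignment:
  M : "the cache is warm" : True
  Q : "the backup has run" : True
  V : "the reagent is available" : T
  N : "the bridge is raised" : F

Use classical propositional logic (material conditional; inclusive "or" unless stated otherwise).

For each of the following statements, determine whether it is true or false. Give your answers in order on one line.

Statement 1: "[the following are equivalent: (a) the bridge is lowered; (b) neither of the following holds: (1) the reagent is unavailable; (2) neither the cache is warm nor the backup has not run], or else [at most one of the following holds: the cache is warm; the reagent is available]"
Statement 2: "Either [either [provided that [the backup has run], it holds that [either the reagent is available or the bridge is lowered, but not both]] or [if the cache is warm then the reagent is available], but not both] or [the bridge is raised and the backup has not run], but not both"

Statement 1: Parsed as (~N <-> (~V nor (M nor ~Q))) | (M nand V)

~N = ~F = T
~V = ~T = F
~Q = ~T = F
M nor ~Q = T nor F = F
~V nor (M nor ~Q) = F nor F = T
~N <-> (~V nor (M nor ~Q)) = T <-> T = T
M nand V = T nand T = F
(~N <-> (~V nor (M nor ~Q))) | (M nand V) = T | F = T
So Statement 1 is true.

Statement 2: Parsed as ((Q -> (V xor ~N)) xor (M -> V)) xor (N & ~Q)

~N = ~F = T
V xor ~N = T xor T = F
Q -> (V xor ~N) = T -> F = F
M -> V = T -> T = T
(Q -> (V xor ~N)) xor (M -> V) = F xor T = T
~Q = ~T = F
N & ~Q = F & F = F
((Q -> (V xor ~N)) xor (M -> V)) xor (N & ~Q) = T xor F = T
Thus Statement 2 is true.

Statement 1 T; Statement 2 T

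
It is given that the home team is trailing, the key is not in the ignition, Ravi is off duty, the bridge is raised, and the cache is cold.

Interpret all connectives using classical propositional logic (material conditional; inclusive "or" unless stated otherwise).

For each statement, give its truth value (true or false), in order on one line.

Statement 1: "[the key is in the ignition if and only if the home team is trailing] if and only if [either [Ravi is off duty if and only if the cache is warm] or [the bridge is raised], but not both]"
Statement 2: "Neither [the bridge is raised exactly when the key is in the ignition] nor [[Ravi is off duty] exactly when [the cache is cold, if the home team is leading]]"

Let Q = "the key is in the ignition" (F), P = "the home team is leading" (F), R = "Ravi is on call" (F), U = "the cache is warm" (F), S = "the bridge is raised" (T).

Statement 1: This is (Q ↔ ¬P) ↔ ((¬R ↔ U) ⊕ S).

¬P = ¬F = T
Q ↔ ¬P = F ↔ T = F
¬R = ¬F = T
¬R ↔ U = T ↔ F = F
(¬R ↔ U) ⊕ S = F ⊕ T = T
(Q ↔ ¬P) ↔ ((¬R ↔ U) ⊕ S) = F ↔ T = F
So Statement 1 is false.

Statement 2: In symbols: (S ↔ Q) ↓ (¬R ↔ (P → ¬U))

S ↔ Q = T ↔ F = F
¬R = ¬F = T
¬U = ¬F = T
P → ¬U = F → T = T
¬R ↔ (P → ¬U) = T ↔ T = T
(S ↔ Q) ↓ (¬R ↔ (P → ¬U)) = F ↓ T = F
Hence Statement 2 is false.

Statement 1 False / Statement 2 False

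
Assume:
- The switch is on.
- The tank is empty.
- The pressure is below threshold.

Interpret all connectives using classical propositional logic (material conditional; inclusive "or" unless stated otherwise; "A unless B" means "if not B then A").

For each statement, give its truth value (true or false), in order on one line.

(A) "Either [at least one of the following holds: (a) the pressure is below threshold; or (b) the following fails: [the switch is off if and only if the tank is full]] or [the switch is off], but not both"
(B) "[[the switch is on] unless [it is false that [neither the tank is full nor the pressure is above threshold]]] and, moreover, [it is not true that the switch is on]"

Let N = "the pressure is above threshold" (F), L = "the switch is on" (T), U = "the tank is full" (F).

(A): This is (¬N ∨ ¬(¬L ↔ U)) ⊕ ¬L.

¬N = ¬F = T
¬L = ¬T = F
¬L ↔ U = F ↔ F = T
¬(¬L ↔ U) = ¬T = F
¬N ∨ ¬(¬L ↔ U) = T ∨ F = T
¬L = ¬T = F
(¬N ∨ ¬(¬L ↔ U)) ⊕ ¬L = T ⊕ F = T
Hence (A) is true.

(B): Parsed as (L ∨ ¬(U ↓ N)) ∧ ¬L

U ↓ N = F ↓ F = T
¬(U ↓ N) = ¬T = F
L ∨ ¬(U ↓ N) = T ∨ F = T
¬L = ¬T = F
(L ∨ ¬(U ↓ N)) ∧ ¬L = T ∧ F = F
So (B) is false.

(A) true / (B) false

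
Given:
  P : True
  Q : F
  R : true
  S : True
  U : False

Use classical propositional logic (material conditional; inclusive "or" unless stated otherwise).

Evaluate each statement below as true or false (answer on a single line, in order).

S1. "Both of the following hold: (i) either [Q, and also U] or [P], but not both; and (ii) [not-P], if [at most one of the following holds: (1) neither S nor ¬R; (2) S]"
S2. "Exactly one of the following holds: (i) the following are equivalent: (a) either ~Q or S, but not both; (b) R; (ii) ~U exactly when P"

S1: This is ((Q and U) xor P) and (((S nor not R) nand S) -> not P).

Q and U = False and False = False
(Q and U) xor P = False xor True = True
not R = not True = False
S nor not R = True nor False = False
(S nor not R) nand S = False nand True = True
not P = not True = False
((S nor not R) nand S) -> not P = True -> False = False
((Q and U) xor P) and (((S nor not R) nand S) -> not P) = True and False = False
Hence S1 is false.

S2: This is ((not Q xor S) iff R) xor (not U iff P).

not Q = not False = True
not Q xor S = True xor True = False
(not Q xor S) iff R = False iff True = False
not U = not False = True
not U iff P = True iff True = True
((not Q xor S) iff R) xor (not U iff P) = False xor True = True
Thus S2 is true.

S1 False / S2 True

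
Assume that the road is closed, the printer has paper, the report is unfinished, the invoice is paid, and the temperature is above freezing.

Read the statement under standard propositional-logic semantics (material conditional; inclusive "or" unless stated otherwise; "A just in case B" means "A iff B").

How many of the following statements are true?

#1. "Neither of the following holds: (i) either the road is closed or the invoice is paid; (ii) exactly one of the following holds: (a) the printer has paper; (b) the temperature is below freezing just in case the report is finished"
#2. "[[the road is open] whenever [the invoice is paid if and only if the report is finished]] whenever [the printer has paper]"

1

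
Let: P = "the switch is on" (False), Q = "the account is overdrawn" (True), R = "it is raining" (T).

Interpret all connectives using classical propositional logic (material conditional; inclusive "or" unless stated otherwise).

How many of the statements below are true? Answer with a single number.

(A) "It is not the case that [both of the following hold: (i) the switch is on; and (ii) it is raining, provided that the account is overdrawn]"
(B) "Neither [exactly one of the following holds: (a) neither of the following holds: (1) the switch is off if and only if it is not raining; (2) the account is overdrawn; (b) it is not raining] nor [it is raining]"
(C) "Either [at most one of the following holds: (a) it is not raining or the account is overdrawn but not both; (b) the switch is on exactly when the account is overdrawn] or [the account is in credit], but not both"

(A): This is not (P and (Q -> R)).

Q -> R = True -> True = True
P and (Q -> R) = False and True = False
not (P and (Q -> R)) = not False = True
So (A) is true.

(B): Parsed as (((not P iff not R) nor Q) xor not R) nor R

not P = not False = True
not R = not True = False
not P iff not R = True iff False = False
(not P iff not R) nor Q = False nor True = False
not R = not True = False
((not P iff not R) nor Q) xor not R = False xor False = False
(((not P iff not R) nor Q) xor not R) nor R = False nor True = False
Hence (B) is false.

(C): Parsed as ((not R xor Q) nand (P iff Q)) xor not Q

not R = not True = False
not R xor Q = False xor True = True
P iff Q = False iff True = False
(not R xor Q) nand (P iff Q) = True nand False = True
not Q = not True = False
((not R xor Q) nand (P iff Q)) xor not Q = True xor False = True
Thus (C) is true.

Count: 2.

2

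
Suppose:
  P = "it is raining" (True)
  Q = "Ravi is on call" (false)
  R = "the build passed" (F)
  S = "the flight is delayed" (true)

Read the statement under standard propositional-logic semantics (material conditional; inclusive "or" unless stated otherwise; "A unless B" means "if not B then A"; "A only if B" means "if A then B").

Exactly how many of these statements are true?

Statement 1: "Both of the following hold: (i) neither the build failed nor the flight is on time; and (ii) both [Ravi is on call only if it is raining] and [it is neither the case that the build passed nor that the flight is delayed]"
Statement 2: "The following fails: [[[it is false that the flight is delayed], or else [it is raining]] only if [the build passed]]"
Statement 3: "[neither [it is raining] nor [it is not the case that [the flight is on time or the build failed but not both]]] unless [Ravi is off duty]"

2

Statement 1: Parsed as (~R nor ~S) & ((Q -> P) & (R nor S))

~R = ~F = T
~S = ~T = F
~R nor ~S = T nor F = F
Q -> P = F -> T = T
R nor S = F nor T = F
(Q -> P) & (R nor S) = T & F = F
(~R nor ~S) & ((Q -> P) & (R nor S)) = F & F = F
So Statement 1 is false.

Statement 2: In symbols: ~((~S | P) -> R)

~S = ~T = F
~S | P = F | T = T
(~S | P) -> R = T -> F = F
~((~S | P) -> R) = ~F = T
Thus Statement 2 is true.

Statement 3: Formalization: (P nor ~(~S xor ~R)) | ~Q

~S = ~T = F
~R = ~F = T
~S xor ~R = F xor T = T
~(~S xor ~R) = ~T = F
P nor ~(~S xor ~R) = T nor F = F
~Q = ~F = T
(P nor ~(~S xor ~R)) | ~Q = F | T = T
Hence Statement 3 is true.

True statements: 2 (Statement 2, Statement 3).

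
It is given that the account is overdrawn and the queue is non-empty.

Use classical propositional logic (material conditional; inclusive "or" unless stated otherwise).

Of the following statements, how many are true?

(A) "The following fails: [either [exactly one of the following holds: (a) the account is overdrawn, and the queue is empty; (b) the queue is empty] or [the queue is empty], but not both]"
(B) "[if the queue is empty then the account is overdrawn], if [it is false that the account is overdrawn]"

2

Let S = "the account is overdrawn" (True), M = "the queue is empty" (False).

(A): Formalization: not (((S and M) xor M) xor M)

S and M = True and False = False
(S and M) xor M = False xor False = False
((S and M) xor M) xor M = False xor False = False
not (((S and M) xor M) xor M) = not False = True
So (A) is true.

(B): In symbols: not S -> (M -> S)

not S = not True = False
M -> S = False -> True = True
not S -> (M -> S) = False -> True = True
Hence (B) is true.

2 of the 2 statements are true.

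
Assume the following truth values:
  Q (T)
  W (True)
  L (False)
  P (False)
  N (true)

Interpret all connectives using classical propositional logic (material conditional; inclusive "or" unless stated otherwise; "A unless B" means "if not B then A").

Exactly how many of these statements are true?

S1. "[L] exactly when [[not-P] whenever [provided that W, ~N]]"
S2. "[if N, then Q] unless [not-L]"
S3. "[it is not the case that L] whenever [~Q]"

2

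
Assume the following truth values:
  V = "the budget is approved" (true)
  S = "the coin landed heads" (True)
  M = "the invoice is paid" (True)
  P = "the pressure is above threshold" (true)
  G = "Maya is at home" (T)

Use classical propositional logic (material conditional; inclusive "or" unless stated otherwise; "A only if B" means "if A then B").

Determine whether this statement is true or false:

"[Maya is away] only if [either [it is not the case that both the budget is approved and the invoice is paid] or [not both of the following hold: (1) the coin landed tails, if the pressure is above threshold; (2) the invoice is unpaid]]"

Parsed as ~G -> ((V nand M) | ((P -> ~S) nand ~M))

~G = ~T = F
V nand M = T nand T = F
~S = ~T = F
P -> ~S = T -> F = F
~M = ~T = F
(P -> ~S) nand ~M = F nand F = T
(V nand M) | ((P -> ~S) nand ~M) = F | T = T
~G -> ((V nand M) | ((P -> ~S) nand ~M)) = F -> T = T

The statement is true.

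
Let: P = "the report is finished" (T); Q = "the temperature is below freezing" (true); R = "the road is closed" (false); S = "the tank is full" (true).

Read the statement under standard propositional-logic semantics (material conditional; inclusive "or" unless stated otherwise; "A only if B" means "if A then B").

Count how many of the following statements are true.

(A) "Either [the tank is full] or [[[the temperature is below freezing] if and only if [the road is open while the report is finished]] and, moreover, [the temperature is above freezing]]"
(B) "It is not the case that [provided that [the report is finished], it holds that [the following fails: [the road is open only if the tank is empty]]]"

1

(A): In symbols: S | ((Q <-> (~R & P)) & ~Q)

~R = ~F = T
~R & P = T & T = T
Q <-> (~R & P) = T <-> T = T
~Q = ~T = F
(Q <-> (~R & P)) & ~Q = T & F = F
S | ((Q <-> (~R & P)) & ~Q) = T | F = T
Hence (A) is true.

(B): Formalization: ~(P -> ~(~R -> ~S))

~R = ~F = T
~S = ~T = F
~R -> ~S = T -> F = F
~(~R -> ~S) = ~F = T
P -> ~(~R -> ~S) = T -> T = T
~(P -> ~(~R -> ~S)) = ~T = F
Hence (B) is false.

Count: 1.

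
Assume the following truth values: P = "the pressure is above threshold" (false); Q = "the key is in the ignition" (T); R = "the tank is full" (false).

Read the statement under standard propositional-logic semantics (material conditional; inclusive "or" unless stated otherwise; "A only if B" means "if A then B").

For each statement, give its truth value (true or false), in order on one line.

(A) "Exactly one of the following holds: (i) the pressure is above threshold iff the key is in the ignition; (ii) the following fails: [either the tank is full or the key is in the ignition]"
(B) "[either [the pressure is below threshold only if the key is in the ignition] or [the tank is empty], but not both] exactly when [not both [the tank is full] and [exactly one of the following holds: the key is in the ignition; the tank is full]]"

(A) false / (B) false

(A): This is (P iff Q) xor not (R or Q).

P iff Q = False iff True = False
R or Q = False or True = True
not (R or Q) = not True = False
(P iff Q) xor not (R or Q) = False xor False = False
So (A) is false.

(B): This is ((not P -> Q) xor not R) iff (R nand (Q xor R)).

not P = not False = True
not P -> Q = True -> True = True
not R = not False = True
(not P -> Q) xor not R = True xor True = False
Q xor R = True xor False = True
R nand (Q xor R) = False nand True = True
((not P -> Q) xor not R) iff (R nand (Q xor R)) = False iff True = False
Thus (B) is false.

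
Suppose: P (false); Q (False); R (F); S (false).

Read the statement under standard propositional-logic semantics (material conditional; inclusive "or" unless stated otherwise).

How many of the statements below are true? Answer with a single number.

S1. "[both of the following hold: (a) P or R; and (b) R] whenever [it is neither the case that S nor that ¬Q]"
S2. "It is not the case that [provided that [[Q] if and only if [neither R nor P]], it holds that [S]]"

S1: Parsed as (S ↓ ¬Q) → ((P ∨ R) ∧ R)

¬Q = ¬F = T
S ↓ ¬Q = F ↓ T = F
P ∨ R = F ∨ F = F
(P ∨ R) ∧ R = F ∧ F = F
(S ↓ ¬Q) → ((P ∨ R) ∧ R) = F → F = T
Thus S1 is true.

S2: Parsed as ¬((Q ↔ (R ↓ P)) → S)

R ↓ P = F ↓ F = T
Q ↔ (R ↓ P) = F ↔ T = F
(Q ↔ (R ↓ P)) → S = F → F = T
¬((Q ↔ (R ↓ P)) → S) = ¬T = F
Thus S2 is false.

True statements: 1 (S1).

1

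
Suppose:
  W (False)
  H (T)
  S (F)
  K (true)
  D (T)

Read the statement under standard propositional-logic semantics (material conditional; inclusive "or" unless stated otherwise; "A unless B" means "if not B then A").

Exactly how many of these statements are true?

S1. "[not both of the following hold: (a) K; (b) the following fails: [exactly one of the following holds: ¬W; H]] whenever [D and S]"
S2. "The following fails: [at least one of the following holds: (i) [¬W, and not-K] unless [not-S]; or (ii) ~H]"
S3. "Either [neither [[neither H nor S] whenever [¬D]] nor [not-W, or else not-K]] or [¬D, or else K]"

S1: Parsed as (D ∧ S) → (K ↑ ¬(¬W ⊕ H))

D ∧ S = T ∧ F = F
¬W = ¬F = T
¬W ⊕ H = T ⊕ T = F
¬(¬W ⊕ H) = ¬F = T
K ↑ ¬(¬W ⊕ H) = T ↑ T = F
(D ∧ S) → (K ↑ ¬(¬W ⊕ H)) = F → F = T
So S1 is true.

S2: Parsed as ¬(((¬W ∧ ¬K) ∨ ¬S) ∨ ¬H)

¬W = ¬F = T
¬K = ¬T = F
¬W ∧ ¬K = T ∧ F = F
¬S = ¬F = T
(¬W ∧ ¬K) ∨ ¬S = F ∨ T = T
¬H = ¬T = F
((¬W ∧ ¬K) ∨ ¬S) ∨ ¬H = T ∨ F = T
¬(((¬W ∧ ¬K) ∨ ¬S) ∨ ¬H) = ¬T = F
Hence S2 is false.

S3: Parsed as ((¬D → (H ↓ S)) ↓ (¬W ∨ ¬K)) ∨ (¬D ∨ K)

¬D = ¬T = F
H ↓ S = T ↓ F = F
¬D → (H ↓ S) = F → F = T
¬W = ¬F = T
¬K = ¬T = F
¬W ∨ ¬K = T ∨ F = T
(¬D → (H ↓ S)) ↓ (¬W ∨ ¬K) = T ↓ T = F
¬D = ¬T = F
¬D ∨ K = F ∨ T = T
((¬D → (H ↓ S)) ↓ (¬W ∨ ¬K)) ∨ (¬D ∨ K) = F ∨ T = T
So S3 is true.

2 of the 3 statements are true (S1, S3).

2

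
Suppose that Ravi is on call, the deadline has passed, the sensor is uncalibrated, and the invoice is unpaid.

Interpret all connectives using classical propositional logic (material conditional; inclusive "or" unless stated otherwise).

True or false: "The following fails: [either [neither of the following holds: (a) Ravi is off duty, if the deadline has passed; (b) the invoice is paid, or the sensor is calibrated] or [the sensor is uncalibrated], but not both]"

Let Q = "the deadline has passed" (True), P = "Ravi is on call" (True), S = "the invoice is paid" (False), R = "the sensor is calibrated" (False).
This is not (((Q -> not P) nor (S or R)) xor not R).

not P = not True = False
Q -> not P = True -> False = False
S or R = False or False = False
(Q -> not P) nor (S or R) = False nor False = True
not R = not False = True
((Q -> not P) nor (S or R)) xor not R = True xor True = False
not (((Q -> not P) nor (S or R)) xor not R) = not False = True

The statement is true.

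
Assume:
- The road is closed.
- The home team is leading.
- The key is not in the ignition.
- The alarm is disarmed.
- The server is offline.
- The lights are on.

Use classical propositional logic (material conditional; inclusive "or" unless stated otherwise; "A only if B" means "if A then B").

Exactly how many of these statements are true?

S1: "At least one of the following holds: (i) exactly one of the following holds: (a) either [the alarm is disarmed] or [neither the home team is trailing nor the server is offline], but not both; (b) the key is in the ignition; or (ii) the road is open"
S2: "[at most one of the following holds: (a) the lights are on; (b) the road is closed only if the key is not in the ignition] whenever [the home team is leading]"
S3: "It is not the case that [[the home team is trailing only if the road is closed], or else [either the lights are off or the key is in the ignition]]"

1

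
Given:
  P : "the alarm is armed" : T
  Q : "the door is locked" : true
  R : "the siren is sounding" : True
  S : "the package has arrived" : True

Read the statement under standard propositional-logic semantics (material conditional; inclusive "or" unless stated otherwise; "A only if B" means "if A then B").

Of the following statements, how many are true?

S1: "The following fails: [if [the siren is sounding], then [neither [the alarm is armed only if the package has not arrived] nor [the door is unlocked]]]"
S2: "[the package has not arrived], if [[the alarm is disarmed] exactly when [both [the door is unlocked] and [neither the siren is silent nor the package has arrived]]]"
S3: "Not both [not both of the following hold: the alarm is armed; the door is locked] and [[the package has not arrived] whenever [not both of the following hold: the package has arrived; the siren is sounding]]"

1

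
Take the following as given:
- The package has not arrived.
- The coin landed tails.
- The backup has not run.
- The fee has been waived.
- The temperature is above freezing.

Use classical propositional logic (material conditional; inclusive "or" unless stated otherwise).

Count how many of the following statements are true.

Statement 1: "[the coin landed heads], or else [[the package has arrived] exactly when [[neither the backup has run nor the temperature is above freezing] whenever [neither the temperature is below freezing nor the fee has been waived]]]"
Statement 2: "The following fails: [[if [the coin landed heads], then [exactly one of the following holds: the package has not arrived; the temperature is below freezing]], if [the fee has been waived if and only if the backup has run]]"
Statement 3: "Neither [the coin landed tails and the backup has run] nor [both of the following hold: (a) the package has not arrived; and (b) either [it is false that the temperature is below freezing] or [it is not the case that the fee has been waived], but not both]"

0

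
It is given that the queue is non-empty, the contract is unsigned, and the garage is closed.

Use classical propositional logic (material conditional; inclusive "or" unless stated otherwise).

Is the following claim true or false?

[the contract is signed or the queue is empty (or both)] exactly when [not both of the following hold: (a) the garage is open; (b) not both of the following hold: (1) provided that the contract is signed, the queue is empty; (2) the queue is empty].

Let N = "the contract is signed" (F), P = "the queue is empty" (F), M = "the garage is closed" (T).
Formalization: (N | P) <-> (~M nand ((N -> P) nand P))

N | P = F | F = F
~M = ~T = F
N -> P = F -> F = T
(N -> P) nand P = T nand F = T
~M nand ((N -> P) nand P) = F nand T = T
(N | P) <-> (~M nand ((N -> P) nand P)) = F <-> T = F

false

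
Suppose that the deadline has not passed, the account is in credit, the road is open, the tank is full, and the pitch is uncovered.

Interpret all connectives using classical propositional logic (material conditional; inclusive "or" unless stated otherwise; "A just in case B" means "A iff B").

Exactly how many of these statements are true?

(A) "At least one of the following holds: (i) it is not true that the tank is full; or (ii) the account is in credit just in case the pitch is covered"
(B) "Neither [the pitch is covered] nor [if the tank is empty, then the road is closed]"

0

Let V = "the tank is full" (True), S = "the account is overdrawn" (False), P = "the pitch is covered" (False), M = "the road is closed" (False).

(A): Parsed as not V or (not S iff P)

not V = not True = False
not S = not False = True
not S iff P = True iff False = False
not V or (not S iff P) = False or False = False
Thus (A) is false.

(B): In symbols: P nor (not V -> M)

not V = not True = False
not V -> M = False -> False = True
P nor (not V -> M) = False nor True = False
Hence (B) is false.

True statements: 0 (none).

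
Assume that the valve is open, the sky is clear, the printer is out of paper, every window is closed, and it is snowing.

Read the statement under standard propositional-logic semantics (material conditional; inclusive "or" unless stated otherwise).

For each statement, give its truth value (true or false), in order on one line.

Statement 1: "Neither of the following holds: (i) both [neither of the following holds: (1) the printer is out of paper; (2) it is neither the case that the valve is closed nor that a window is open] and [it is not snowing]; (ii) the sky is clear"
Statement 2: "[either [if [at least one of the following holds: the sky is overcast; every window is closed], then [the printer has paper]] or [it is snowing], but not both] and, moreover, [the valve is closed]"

Let R = "the printer has paper" (False), P = "the valve is open" (True), S = "a window is open" (False), U = "it is snowing" (True), Q = "the sky is overcast" (False).

Statement 1: Parsed as ((not R nor (not P nor S)) and not U) nor not Q

not R = not False = True
not P = not True = False
not P nor S = False nor False = True
not R nor (not P nor S) = True nor True = False
not U = not True = False
(not R nor (not P nor S)) and not U = False and False = False
not Q = not False = True
((not R nor (not P nor S)) and not U) nor not Q = False nor True = False
So Statement 1 is false.

Statement 2: This is (((Q or not S) -> R) xor U) and not P.

not S = not False = True
Q or not S = False or True = True
(Q or not S) -> R = True -> False = False
((Q or not S) -> R) xor U = False xor True = True
not P = not True = False
(((Q or not S) -> R) xor U) and not P = True and False = False
Hence Statement 2 is false.

Statement 1 False / Statement 2 False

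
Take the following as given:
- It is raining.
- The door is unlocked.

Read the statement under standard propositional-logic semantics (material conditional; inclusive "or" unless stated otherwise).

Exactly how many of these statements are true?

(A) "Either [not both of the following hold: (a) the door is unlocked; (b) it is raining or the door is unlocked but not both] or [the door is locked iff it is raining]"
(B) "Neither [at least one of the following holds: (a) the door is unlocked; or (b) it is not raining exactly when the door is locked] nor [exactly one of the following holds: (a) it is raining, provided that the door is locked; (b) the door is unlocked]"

Let V = "the door is locked" (False), M = "it is raining" (True).

(A): Parsed as (not V nand (M xor not V)) or (V iff M)

not V = not False = True
not V = not False = True
M xor not V = True xor True = False
not V nand (M xor not V) = True nand False = True
V iff M = False iff True = False
(not V nand (M xor not V)) or (V iff M) = True or False = True
So (A) is true.

(B): Formalization: (not V or (not M iff V)) nor ((V -> M) xor not V)

not V = not False = True
not M = not True = False
not M iff V = False iff False = True
not V or (not M iff V) = True or True = True
V -> M = False -> True = True
not V = not False = True
(V -> M) xor not V = True xor True = False
(not V or (not M iff V)) nor ((V -> M) xor not V) = True nor False = False
So (B) is false.

1 of the 2 statements is true ((A)).

1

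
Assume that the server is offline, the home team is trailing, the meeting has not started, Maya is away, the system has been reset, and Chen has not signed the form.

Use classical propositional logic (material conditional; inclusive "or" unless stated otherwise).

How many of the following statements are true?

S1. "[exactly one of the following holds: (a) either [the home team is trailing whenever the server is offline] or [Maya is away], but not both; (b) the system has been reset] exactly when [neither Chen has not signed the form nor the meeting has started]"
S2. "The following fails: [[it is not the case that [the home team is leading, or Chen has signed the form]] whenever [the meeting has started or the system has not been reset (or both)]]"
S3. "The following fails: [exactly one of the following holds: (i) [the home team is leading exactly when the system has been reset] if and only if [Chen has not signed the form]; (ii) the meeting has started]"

Let M = "the server is online" (F), V = "the home team is leading" (F), K = "Maya is at home" (F), L = "the system has been reset" (T), R = "Chen has signed the form" (F), S = "the meeting has started" (F).

S1: In symbols: (((~M -> ~V) xor ~K) xor L) <-> (~R nor S)

~M = ~F = T
~V = ~F = T
~M -> ~V = T -> T = T
~K = ~F = T
(~M -> ~V) xor ~K = T xor T = F
((~M -> ~V) xor ~K) xor L = F xor T = T
~R = ~F = T
~R nor S = T nor F = F
(((~M -> ~V) xor ~K) xor L) <-> (~R nor S) = T <-> F = F
Thus S1 is false.

S2: Parsed as ~((S | ~L) -> ~(V | R))

~L = ~T = F
S | ~L = F | F = F
V | R = F | F = F
~(V | R) = ~F = T
(S | ~L) -> ~(V | R) = F -> T = T
~((S | ~L) -> ~(V | R)) = ~T = F
So S2 is false.

S3: Formalization: ~(((V <-> L) <-> ~R) xor S)

V <-> L = F <-> T = F
~R = ~F = T
(V <-> L) <-> ~R = F <-> T = F
((V <-> L) <-> ~R) xor S = F xor F = F
~(((V <-> L) <-> ~R) xor S) = ~F = T
So S3 is true.

Count: 1.

1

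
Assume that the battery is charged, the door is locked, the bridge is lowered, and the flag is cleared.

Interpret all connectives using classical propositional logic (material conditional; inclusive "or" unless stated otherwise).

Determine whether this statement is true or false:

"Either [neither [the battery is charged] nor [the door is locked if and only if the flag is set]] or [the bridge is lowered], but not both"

The statement is true.

Let K = "the battery is charged" (T), N = "the door is locked" (T), D = "the flag is set" (F), P = "the bridge is raised" (F).
This is (K nor (N <-> D)) xor ~P.

N <-> D = T <-> F = F
K nor (N <-> D) = T nor F = F
~P = ~F = T
(K nor (N <-> D)) xor ~P = F xor T = T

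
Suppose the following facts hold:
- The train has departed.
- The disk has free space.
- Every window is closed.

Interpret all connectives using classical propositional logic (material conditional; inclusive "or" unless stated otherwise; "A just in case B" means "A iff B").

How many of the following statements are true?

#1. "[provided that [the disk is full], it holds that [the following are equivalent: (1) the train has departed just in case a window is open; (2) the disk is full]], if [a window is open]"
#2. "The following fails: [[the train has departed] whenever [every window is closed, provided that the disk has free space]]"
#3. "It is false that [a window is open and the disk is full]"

2

Let S = "a window is open" (False), Q = "the disk is full" (False), G = "the train has departed" (True).

#1: Formalization: S -> (Q -> ((G iff S) iff Q))

G iff S = True iff False = False
(G iff S) iff Q = False iff False = True
Q -> ((G iff S) iff Q) = False -> True = True
S -> (Q -> ((G iff S) iff Q)) = False -> True = True
So #1 is true.

#2: Parsed as not ((not Q -> not S) -> G)

not Q = not False = True
not S = not False = True
not Q -> not S = True -> True = True
(not Q -> not S) -> G = True -> True = True
not ((not Q -> not S) -> G) = not True = False
So #2 is false.

#3: Formalization: not (S and Q)

S and Q = False and False = False
not (S and Q) = not False = True
So #3 is true.

True statements: 2.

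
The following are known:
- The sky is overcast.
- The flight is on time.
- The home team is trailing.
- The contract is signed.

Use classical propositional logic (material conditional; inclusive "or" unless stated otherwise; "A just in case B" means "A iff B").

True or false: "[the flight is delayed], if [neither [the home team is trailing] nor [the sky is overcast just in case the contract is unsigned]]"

true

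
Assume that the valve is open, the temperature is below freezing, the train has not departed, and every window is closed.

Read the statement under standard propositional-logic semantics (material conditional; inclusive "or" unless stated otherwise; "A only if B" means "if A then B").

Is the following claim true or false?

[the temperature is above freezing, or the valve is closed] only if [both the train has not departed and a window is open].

True.

Let Q = "the temperature is below freezing" (True), P = "the valve is open" (True), R = "the train has departed" (False), S = "a window is open" (False).
This is (not Q or not P) -> (not R and S).

not Q = not True = False
not P = not True = False
not Q or not P = False or False = False
not R = not False = True
not R and S = True and False = False
(not Q or not P) -> (not R and S) = False -> False = True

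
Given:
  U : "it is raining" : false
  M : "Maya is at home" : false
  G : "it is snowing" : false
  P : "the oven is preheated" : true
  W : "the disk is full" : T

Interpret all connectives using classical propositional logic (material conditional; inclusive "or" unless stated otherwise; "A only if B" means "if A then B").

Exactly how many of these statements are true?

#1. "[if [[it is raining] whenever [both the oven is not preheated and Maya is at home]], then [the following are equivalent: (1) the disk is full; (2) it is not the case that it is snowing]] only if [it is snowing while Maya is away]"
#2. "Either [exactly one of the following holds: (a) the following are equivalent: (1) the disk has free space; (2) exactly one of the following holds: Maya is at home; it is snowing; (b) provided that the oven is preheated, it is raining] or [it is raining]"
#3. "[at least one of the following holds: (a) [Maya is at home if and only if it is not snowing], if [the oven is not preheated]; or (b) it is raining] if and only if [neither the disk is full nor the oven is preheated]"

#1: This is (((¬P ∧ M) → U) → (W ↔ ¬G)) → (G ∧ ¬M).

¬P = ¬T = F
¬P ∧ M = F ∧ F = F
(¬P ∧ M) → U = F → F = T
¬G = ¬F = T
W ↔ ¬G = T ↔ T = T
((¬P ∧ M) → U) → (W ↔ ¬G) = T → T = T
¬M = ¬F = T
G ∧ ¬M = F ∧ T = F
(((¬P ∧ M) → U) → (W ↔ ¬G)) → (G ∧ ¬M) = T → F = F
Hence #1 is false.

#2: This is ((¬W ↔ (M ⊕ G)) ⊕ (P → U)) ∨ U.

¬W = ¬T = F
M ⊕ G = F ⊕ F = F
¬W ↔ (M ⊕ G) = F ↔ F = T
P → U = T → F = F
(¬W ↔ (M ⊕ G)) ⊕ (P → U) = T ⊕ F = T
((¬W ↔ (M ⊕ G)) ⊕ (P → U)) ∨ U = T ∨ F = T
Hence #2 is true.

#3: In symbols: ((¬P → (M ↔ ¬G)) ∨ U) ↔ (W ↓ P)

¬P = ¬T = F
¬G = ¬F = T
M ↔ ¬G = F ↔ T = F
¬P → (M ↔ ¬G) = F → F = T
(¬P → (M ↔ ¬G)) ∨ U = T ∨ F = T
W ↓ P = T ↓ T = F
((¬P → (M ↔ ¬G)) ∨ U) ↔ (W ↓ P) = T ↔ F = F
Hence #3 is false.

Count: 1.

1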